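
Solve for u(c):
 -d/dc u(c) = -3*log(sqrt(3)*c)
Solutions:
 u(c) = C1 + 3*c*log(c) - 3*c + 3*c*log(3)/2


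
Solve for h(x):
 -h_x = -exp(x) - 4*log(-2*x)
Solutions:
 h(x) = C1 + 4*x*log(-x) + 4*x*(-1 + log(2)) + exp(x)


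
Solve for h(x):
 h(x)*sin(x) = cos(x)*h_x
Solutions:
 h(x) = C1/cos(x)


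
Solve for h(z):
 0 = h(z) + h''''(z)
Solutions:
 h(z) = (C1*sin(sqrt(2)*z/2) + C2*cos(sqrt(2)*z/2))*exp(-sqrt(2)*z/2) + (C3*sin(sqrt(2)*z/2) + C4*cos(sqrt(2)*z/2))*exp(sqrt(2)*z/2)


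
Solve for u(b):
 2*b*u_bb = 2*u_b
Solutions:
 u(b) = C1 + C2*b^2


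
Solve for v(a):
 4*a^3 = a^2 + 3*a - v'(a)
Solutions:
 v(a) = C1 - a^4 + a^3/3 + 3*a^2/2


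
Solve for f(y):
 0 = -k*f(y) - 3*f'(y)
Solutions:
 f(y) = C1*exp(-k*y/3)


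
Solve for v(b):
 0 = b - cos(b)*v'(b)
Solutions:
 v(b) = C1 + Integral(b/cos(b), b)


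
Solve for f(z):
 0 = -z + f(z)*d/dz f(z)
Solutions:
 f(z) = -sqrt(C1 + z^2)
 f(z) = sqrt(C1 + z^2)


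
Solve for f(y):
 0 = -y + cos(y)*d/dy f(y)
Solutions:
 f(y) = C1 + Integral(y/cos(y), y)


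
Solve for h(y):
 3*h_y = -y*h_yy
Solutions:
 h(y) = C1 + C2/y^2


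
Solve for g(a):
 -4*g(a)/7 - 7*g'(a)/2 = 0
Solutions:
 g(a) = C1*exp(-8*a/49)


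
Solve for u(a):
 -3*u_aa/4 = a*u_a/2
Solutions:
 u(a) = C1 + C2*erf(sqrt(3)*a/3)


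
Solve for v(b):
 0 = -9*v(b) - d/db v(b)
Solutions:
 v(b) = C1*exp(-9*b)


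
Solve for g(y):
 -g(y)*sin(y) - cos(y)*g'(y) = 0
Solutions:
 g(y) = C1*cos(y)


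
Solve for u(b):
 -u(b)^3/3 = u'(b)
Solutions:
 u(b) = -sqrt(6)*sqrt(-1/(C1 - b))/2
 u(b) = sqrt(6)*sqrt(-1/(C1 - b))/2


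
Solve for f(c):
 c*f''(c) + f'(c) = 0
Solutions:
 f(c) = C1 + C2*log(c)


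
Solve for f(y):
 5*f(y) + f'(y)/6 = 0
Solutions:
 f(y) = C1*exp(-30*y)


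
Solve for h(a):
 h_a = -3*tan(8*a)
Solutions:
 h(a) = C1 + 3*log(cos(8*a))/8


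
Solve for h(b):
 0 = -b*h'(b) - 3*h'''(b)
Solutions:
 h(b) = C1 + Integral(C2*airyai(-3^(2/3)*b/3) + C3*airybi(-3^(2/3)*b/3), b)


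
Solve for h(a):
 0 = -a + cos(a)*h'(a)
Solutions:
 h(a) = C1 + Integral(a/cos(a), a)


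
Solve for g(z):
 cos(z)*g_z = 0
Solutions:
 g(z) = C1


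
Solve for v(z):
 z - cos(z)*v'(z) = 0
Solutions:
 v(z) = C1 + Integral(z/cos(z), z)


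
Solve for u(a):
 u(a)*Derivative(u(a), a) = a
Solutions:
 u(a) = -sqrt(C1 + a^2)
 u(a) = sqrt(C1 + a^2)


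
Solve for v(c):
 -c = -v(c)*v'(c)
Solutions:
 v(c) = -sqrt(C1 + c^2)
 v(c) = sqrt(C1 + c^2)


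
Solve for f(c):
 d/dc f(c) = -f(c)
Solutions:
 f(c) = C1*exp(-c)


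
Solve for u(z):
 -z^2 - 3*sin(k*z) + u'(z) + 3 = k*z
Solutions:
 u(z) = C1 + k*z^2/2 + z^3/3 - 3*z - 3*cos(k*z)/k


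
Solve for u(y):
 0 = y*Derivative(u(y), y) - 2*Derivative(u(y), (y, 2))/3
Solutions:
 u(y) = C1 + C2*erfi(sqrt(3)*y/2)


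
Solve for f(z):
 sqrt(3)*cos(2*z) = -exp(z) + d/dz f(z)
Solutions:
 f(z) = C1 + exp(z) + sqrt(3)*sin(2*z)/2


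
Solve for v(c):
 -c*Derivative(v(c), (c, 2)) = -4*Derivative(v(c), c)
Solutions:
 v(c) = C1 + C2*c^5


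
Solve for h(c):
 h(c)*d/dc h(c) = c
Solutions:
 h(c) = -sqrt(C1 + c^2)
 h(c) = sqrt(C1 + c^2)


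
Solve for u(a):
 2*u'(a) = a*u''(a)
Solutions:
 u(a) = C1 + C2*a^3


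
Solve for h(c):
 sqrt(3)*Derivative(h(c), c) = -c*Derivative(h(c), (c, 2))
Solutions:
 h(c) = C1 + C2*c^(1 - sqrt(3))


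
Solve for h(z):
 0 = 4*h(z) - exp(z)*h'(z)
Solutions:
 h(z) = C1*exp(-4*exp(-z))


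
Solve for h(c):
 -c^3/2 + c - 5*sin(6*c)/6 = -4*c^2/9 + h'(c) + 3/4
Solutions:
 h(c) = C1 - c^4/8 + 4*c^3/27 + c^2/2 - 3*c/4 + 5*cos(6*c)/36


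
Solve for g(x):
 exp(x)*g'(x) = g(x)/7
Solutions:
 g(x) = C1*exp(-exp(-x)/7)


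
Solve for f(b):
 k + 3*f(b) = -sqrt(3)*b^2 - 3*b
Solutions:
 f(b) = -sqrt(3)*b^2/3 - b - k/3


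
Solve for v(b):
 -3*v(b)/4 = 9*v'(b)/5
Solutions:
 v(b) = C1*exp(-5*b/12)


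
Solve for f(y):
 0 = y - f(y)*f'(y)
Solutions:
 f(y) = -sqrt(C1 + y^2)
 f(y) = sqrt(C1 + y^2)


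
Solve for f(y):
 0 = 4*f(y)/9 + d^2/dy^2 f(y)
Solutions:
 f(y) = C1*sin(2*y/3) + C2*cos(2*y/3)


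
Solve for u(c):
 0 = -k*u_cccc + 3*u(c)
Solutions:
 u(c) = C1*exp(-3^(1/4)*c*(1/k)^(1/4)) + C2*exp(3^(1/4)*c*(1/k)^(1/4)) + C3*exp(-3^(1/4)*I*c*(1/k)^(1/4)) + C4*exp(3^(1/4)*I*c*(1/k)^(1/4))


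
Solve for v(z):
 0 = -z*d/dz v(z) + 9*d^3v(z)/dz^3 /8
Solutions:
 v(z) = C1 + Integral(C2*airyai(2*3^(1/3)*z/3) + C3*airybi(2*3^(1/3)*z/3), z)


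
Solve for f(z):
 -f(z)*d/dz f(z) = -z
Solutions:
 f(z) = -sqrt(C1 + z^2)
 f(z) = sqrt(C1 + z^2)


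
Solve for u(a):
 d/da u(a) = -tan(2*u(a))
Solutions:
 u(a) = -asin(C1*exp(-2*a))/2 + pi/2
 u(a) = asin(C1*exp(-2*a))/2


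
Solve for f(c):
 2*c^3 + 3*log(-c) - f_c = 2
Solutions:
 f(c) = C1 + c^4/2 + 3*c*log(-c) - 5*c


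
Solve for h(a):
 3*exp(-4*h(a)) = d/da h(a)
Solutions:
 h(a) = log(-I*(C1 + 12*a)^(1/4))
 h(a) = log(I*(C1 + 12*a)^(1/4))
 h(a) = log(-(C1 + 12*a)^(1/4))
 h(a) = log(C1 + 12*a)/4


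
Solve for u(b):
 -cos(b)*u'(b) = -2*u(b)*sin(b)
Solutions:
 u(b) = C1/cos(b)^2


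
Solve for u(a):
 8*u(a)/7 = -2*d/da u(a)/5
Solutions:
 u(a) = C1*exp(-20*a/7)


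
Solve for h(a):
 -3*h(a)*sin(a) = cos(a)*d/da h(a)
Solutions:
 h(a) = C1*cos(a)^3


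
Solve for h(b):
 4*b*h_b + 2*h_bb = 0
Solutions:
 h(b) = C1 + C2*erf(b)


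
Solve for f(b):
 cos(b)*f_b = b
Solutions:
 f(b) = C1 + Integral(b/cos(b), b)


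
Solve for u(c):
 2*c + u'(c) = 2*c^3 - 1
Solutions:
 u(c) = C1 + c^4/2 - c^2 - c


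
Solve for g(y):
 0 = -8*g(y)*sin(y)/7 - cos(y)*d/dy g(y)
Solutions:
 g(y) = C1*cos(y)^(8/7)


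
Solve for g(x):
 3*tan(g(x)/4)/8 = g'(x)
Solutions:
 g(x) = -4*asin(C1*exp(3*x/32)) + 4*pi
 g(x) = 4*asin(C1*exp(3*x/32))


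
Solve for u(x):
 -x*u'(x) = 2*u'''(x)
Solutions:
 u(x) = C1 + Integral(C2*airyai(-2^(2/3)*x/2) + C3*airybi(-2^(2/3)*x/2), x)


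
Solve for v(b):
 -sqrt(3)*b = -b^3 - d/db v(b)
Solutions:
 v(b) = C1 - b^4/4 + sqrt(3)*b^2/2


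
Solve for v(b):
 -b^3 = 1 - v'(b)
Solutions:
 v(b) = C1 + b^4/4 + b


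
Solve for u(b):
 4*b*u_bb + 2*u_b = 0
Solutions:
 u(b) = C1 + C2*sqrt(b)


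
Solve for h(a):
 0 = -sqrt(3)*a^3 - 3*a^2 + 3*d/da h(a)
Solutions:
 h(a) = C1 + sqrt(3)*a^4/12 + a^3/3


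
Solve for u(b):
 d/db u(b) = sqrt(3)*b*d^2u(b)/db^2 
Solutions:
 u(b) = C1 + C2*b^(sqrt(3)/3 + 1)


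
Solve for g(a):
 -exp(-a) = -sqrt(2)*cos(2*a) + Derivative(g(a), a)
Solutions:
 g(a) = C1 + sqrt(2)*sin(2*a)/2 + exp(-a)


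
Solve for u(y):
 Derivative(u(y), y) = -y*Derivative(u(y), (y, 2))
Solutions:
 u(y) = C1 + C2*log(y)


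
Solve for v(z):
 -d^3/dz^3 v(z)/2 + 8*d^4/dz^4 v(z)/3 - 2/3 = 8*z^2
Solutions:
 v(z) = C1 + C2*z + C3*z^2 + C4*exp(3*z/16) - 4*z^5/15 - 64*z^4/9 - 4102*z^3/27


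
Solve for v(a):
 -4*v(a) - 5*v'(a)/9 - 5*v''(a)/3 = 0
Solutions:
 v(a) = (C1*sin(sqrt(2135)*a/30) + C2*cos(sqrt(2135)*a/30))*exp(-a/6)


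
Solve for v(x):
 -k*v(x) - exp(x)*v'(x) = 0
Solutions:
 v(x) = C1*exp(k*exp(-x))


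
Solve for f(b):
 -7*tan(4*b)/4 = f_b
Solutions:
 f(b) = C1 + 7*log(cos(4*b))/16


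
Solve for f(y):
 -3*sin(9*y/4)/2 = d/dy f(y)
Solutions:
 f(y) = C1 + 2*cos(9*y/4)/3


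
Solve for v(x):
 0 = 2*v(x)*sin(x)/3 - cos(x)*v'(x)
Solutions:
 v(x) = C1/cos(x)^(2/3)


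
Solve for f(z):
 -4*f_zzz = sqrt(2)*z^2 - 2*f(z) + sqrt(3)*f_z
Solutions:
 f(z) = C1*exp(-z*(-3^(5/6)/(6 + sqrt(sqrt(3) + 36))^(1/3) + 3^(2/3)*(6 + sqrt(sqrt(3) + 36))^(1/3))/12)*sin(z*(3^(1/3)/(6 + sqrt(sqrt(3) + 36))^(1/3) + 3^(1/6)*(6 + sqrt(sqrt(3) + 36))^(1/3))/4) + C2*exp(-z*(-3^(5/6)/(6 + sqrt(sqrt(3) + 36))^(1/3) + 3^(2/3)*(6 + sqrt(sqrt(3) + 36))^(1/3))/12)*cos(z*(3^(1/3)/(6 + sqrt(sqrt(3) + 36))^(1/3) + 3^(1/6)*(6 + sqrt(sqrt(3) + 36))^(1/3))/4) + C3*exp(z*(-3^(5/6)/(6 + sqrt(sqrt(3) + 36))^(1/3) + 3^(2/3)*(6 + sqrt(sqrt(3) + 36))^(1/3))/6) + sqrt(2)*z^2/2 + sqrt(6)*z/2 + 3*sqrt(2)/4


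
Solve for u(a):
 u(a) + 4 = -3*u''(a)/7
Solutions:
 u(a) = C1*sin(sqrt(21)*a/3) + C2*cos(sqrt(21)*a/3) - 4


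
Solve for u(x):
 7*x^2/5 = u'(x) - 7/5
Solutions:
 u(x) = C1 + 7*x^3/15 + 7*x/5


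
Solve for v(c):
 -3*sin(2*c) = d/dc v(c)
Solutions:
 v(c) = C1 + 3*cos(2*c)/2


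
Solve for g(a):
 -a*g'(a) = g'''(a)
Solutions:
 g(a) = C1 + Integral(C2*airyai(-a) + C3*airybi(-a), a)


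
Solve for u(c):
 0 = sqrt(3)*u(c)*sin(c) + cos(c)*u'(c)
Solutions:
 u(c) = C1*cos(c)^(sqrt(3))


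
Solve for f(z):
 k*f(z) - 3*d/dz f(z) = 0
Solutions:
 f(z) = C1*exp(k*z/3)


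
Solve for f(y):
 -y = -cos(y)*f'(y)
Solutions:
 f(y) = C1 + Integral(y/cos(y), y)


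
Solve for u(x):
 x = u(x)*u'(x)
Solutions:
 u(x) = -sqrt(C1 + x^2)
 u(x) = sqrt(C1 + x^2)


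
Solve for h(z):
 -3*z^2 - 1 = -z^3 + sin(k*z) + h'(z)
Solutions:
 h(z) = C1 + z^4/4 - z^3 - z + cos(k*z)/k


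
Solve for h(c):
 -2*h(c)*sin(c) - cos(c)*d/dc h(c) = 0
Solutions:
 h(c) = C1*cos(c)^2


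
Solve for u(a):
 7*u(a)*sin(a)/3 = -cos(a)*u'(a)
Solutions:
 u(a) = C1*cos(a)^(7/3)


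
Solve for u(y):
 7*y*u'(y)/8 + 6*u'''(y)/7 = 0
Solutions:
 u(y) = C1 + Integral(C2*airyai(-42^(2/3)*y/12) + C3*airybi(-42^(2/3)*y/12), y)


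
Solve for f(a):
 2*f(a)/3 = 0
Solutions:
 f(a) = 0


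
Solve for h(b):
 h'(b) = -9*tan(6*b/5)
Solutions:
 h(b) = C1 + 15*log(cos(6*b/5))/2


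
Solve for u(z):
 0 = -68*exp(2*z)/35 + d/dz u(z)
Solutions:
 u(z) = C1 + 34*exp(2*z)/35


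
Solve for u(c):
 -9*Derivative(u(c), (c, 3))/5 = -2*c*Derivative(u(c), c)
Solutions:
 u(c) = C1 + Integral(C2*airyai(30^(1/3)*c/3) + C3*airybi(30^(1/3)*c/3), c)


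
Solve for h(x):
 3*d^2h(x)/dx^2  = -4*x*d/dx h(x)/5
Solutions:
 h(x) = C1 + C2*erf(sqrt(30)*x/15)


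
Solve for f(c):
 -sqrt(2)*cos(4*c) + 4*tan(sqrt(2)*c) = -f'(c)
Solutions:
 f(c) = C1 + 2*sqrt(2)*log(cos(sqrt(2)*c)) + sqrt(2)*sin(4*c)/4


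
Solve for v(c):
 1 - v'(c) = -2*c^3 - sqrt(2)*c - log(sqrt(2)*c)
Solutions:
 v(c) = C1 + c^4/2 + sqrt(2)*c^2/2 + c*log(c) + c*log(2)/2


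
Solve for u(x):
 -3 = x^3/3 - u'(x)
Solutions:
 u(x) = C1 + x^4/12 + 3*x


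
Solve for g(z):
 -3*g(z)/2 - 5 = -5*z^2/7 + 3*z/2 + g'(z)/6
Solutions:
 g(z) = C1*exp(-9*z) + 10*z^2/21 - 209*z/189 - 5461/1701


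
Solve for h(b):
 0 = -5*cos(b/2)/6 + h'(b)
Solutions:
 h(b) = C1 + 5*sin(b/2)/3


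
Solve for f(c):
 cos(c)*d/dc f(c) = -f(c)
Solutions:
 f(c) = C1*sqrt(sin(c) - 1)/sqrt(sin(c) + 1)


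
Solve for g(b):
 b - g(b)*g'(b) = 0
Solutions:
 g(b) = -sqrt(C1 + b^2)
 g(b) = sqrt(C1 + b^2)


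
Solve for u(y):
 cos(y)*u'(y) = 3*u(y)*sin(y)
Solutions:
 u(y) = C1/cos(y)^3


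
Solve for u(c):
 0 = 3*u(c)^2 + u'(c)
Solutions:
 u(c) = 1/(C1 + 3*c)


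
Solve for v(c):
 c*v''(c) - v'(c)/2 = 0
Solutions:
 v(c) = C1 + C2*c^(3/2)


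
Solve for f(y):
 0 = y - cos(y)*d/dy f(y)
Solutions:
 f(y) = C1 + Integral(y/cos(y), y)


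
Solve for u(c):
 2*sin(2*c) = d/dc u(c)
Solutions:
 u(c) = C1 - cos(2*c)


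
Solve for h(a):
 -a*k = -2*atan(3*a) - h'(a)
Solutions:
 h(a) = C1 + a^2*k/2 - 2*a*atan(3*a) + log(9*a^2 + 1)/3


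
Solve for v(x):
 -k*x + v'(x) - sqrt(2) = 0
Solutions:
 v(x) = C1 + k*x^2/2 + sqrt(2)*x


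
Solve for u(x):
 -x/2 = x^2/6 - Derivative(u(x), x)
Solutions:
 u(x) = C1 + x^3/18 + x^2/4


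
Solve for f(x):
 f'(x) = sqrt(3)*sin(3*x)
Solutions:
 f(x) = C1 - sqrt(3)*cos(3*x)/3


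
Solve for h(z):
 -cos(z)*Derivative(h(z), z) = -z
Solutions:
 h(z) = C1 + Integral(z/cos(z), z)


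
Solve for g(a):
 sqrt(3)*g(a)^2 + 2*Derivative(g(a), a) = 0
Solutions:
 g(a) = 2/(C1 + sqrt(3)*a)


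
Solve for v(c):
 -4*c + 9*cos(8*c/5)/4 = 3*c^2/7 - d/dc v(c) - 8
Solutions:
 v(c) = C1 + c^3/7 + 2*c^2 - 8*c - 45*sin(8*c/5)/32


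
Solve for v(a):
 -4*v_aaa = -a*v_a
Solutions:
 v(a) = C1 + Integral(C2*airyai(2^(1/3)*a/2) + C3*airybi(2^(1/3)*a/2), a)


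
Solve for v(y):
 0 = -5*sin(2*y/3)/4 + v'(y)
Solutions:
 v(y) = C1 - 15*cos(2*y/3)/8


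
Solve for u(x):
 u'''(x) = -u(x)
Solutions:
 u(x) = C3*exp(-x) + (C1*sin(sqrt(3)*x/2) + C2*cos(sqrt(3)*x/2))*exp(x/2)


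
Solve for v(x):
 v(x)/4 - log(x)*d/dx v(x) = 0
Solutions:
 v(x) = C1*exp(li(x)/4)


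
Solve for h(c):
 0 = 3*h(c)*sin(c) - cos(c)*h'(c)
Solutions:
 h(c) = C1/cos(c)^3


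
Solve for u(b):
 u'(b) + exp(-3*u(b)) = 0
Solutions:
 u(b) = log(C1 - 3*b)/3
 u(b) = log((-3^(1/3) - 3^(5/6)*I)*(C1 - b)^(1/3)/2)
 u(b) = log((-3^(1/3) + 3^(5/6)*I)*(C1 - b)^(1/3)/2)


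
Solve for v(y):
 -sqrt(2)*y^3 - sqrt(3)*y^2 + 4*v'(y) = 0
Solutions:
 v(y) = C1 + sqrt(2)*y^4/16 + sqrt(3)*y^3/12


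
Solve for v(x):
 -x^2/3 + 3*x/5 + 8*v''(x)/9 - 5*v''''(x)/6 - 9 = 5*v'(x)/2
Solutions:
 v(x) = C1 + C2*exp(x*(32*50^(1/3)/(sqrt(4018705) + 2025)^(1/3) + 20^(1/3)*(sqrt(4018705) + 2025)^(1/3))/60)*sin(sqrt(3)*x*(-20^(1/3)*(sqrt(4018705) + 2025)^(1/3) + 32*50^(1/3)/(sqrt(4018705) + 2025)^(1/3))/60) + C3*exp(x*(32*50^(1/3)/(sqrt(4018705) + 2025)^(1/3) + 20^(1/3)*(sqrt(4018705) + 2025)^(1/3))/60)*cos(sqrt(3)*x*(-20^(1/3)*(sqrt(4018705) + 2025)^(1/3) + 32*50^(1/3)/(sqrt(4018705) + 2025)^(1/3))/60) + C4*exp(-x*(32*50^(1/3)/(sqrt(4018705) + 2025)^(1/3) + 20^(1/3)*(sqrt(4018705) + 2025)^(1/3))/30) - 2*x^3/45 + 49*x^2/675 - 107782*x/30375


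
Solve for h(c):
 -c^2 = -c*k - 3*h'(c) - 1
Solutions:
 h(c) = C1 + c^3/9 - c^2*k/6 - c/3


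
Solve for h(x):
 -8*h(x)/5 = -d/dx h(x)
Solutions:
 h(x) = C1*exp(8*x/5)


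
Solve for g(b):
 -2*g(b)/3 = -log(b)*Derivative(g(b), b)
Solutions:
 g(b) = C1*exp(2*li(b)/3)


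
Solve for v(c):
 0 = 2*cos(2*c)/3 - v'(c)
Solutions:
 v(c) = C1 + sin(2*c)/3


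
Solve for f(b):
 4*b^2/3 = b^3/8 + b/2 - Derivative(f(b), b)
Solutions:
 f(b) = C1 + b^4/32 - 4*b^3/9 + b^2/4


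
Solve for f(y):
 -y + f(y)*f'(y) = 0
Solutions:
 f(y) = -sqrt(C1 + y^2)
 f(y) = sqrt(C1 + y^2)


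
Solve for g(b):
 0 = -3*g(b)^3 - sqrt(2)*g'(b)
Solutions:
 g(b) = -sqrt(-1/(C1 - 3*sqrt(2)*b))
 g(b) = sqrt(-1/(C1 - 3*sqrt(2)*b))


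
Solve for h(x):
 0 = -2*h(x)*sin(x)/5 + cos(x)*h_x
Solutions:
 h(x) = C1/cos(x)^(2/5)


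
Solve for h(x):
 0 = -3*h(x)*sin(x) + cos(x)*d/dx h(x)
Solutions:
 h(x) = C1/cos(x)^3


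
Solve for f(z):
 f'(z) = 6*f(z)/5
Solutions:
 f(z) = C1*exp(6*z/5)


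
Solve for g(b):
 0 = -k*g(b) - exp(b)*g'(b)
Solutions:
 g(b) = C1*exp(k*exp(-b))


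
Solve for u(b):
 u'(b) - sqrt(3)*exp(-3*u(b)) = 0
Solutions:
 u(b) = log(C1 + 3*sqrt(3)*b)/3
 u(b) = log((-3^(1/3) - 3^(5/6)*I)*(C1 + sqrt(3)*b)^(1/3)/2)
 u(b) = log((-3^(1/3) + 3^(5/6)*I)*(C1 + sqrt(3)*b)^(1/3)/2)


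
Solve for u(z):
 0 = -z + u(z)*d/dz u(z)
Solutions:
 u(z) = -sqrt(C1 + z^2)
 u(z) = sqrt(C1 + z^2)


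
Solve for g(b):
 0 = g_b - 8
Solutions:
 g(b) = C1 + 8*b


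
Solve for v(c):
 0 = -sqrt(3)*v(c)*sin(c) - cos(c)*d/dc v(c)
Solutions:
 v(c) = C1*cos(c)^(sqrt(3))


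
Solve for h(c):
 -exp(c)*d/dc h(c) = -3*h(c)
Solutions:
 h(c) = C1*exp(-3*exp(-c))


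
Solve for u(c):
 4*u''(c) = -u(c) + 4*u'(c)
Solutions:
 u(c) = (C1 + C2*c)*exp(c/2)


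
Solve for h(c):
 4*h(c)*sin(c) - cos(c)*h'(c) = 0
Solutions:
 h(c) = C1/cos(c)^4


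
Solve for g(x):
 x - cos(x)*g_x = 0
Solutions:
 g(x) = C1 + Integral(x/cos(x), x)


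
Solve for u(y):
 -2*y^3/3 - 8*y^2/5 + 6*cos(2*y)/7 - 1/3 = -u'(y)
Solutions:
 u(y) = C1 + y^4/6 + 8*y^3/15 + y/3 - 3*sin(2*y)/7


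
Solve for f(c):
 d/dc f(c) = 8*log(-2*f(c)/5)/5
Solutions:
 -5*Integral(1/(log(-_y) - log(5) + log(2)), (_y, f(c)))/8 = C1 - c


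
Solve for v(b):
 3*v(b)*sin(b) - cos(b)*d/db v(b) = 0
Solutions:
 v(b) = C1/cos(b)^3


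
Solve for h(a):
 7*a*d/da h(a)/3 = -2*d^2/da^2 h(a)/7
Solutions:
 h(a) = C1 + C2*erf(7*sqrt(3)*a/6)


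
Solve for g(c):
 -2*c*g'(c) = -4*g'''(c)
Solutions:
 g(c) = C1 + Integral(C2*airyai(2^(2/3)*c/2) + C3*airybi(2^(2/3)*c/2), c)


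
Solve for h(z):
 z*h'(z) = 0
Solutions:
 h(z) = C1


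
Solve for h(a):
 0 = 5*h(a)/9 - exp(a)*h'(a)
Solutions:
 h(a) = C1*exp(-5*exp(-a)/9)


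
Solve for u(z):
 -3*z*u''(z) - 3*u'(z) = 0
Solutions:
 u(z) = C1 + C2*log(z)


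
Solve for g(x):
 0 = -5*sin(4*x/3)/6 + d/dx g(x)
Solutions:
 g(x) = C1 - 5*cos(4*x/3)/8


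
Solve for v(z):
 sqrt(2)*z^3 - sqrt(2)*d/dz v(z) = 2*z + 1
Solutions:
 v(z) = C1 + z^4/4 - sqrt(2)*z^2/2 - sqrt(2)*z/2


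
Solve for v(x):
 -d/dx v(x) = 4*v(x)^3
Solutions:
 v(x) = -sqrt(2)*sqrt(-1/(C1 - 4*x))/2
 v(x) = sqrt(2)*sqrt(-1/(C1 - 4*x))/2


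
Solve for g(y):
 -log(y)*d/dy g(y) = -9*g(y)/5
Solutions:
 g(y) = C1*exp(9*li(y)/5)


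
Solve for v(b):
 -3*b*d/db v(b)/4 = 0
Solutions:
 v(b) = C1


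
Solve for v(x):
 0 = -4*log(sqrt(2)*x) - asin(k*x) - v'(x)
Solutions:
 v(x) = C1 - 4*x*log(x) - 2*x*log(2) + 4*x - Piecewise((x*asin(k*x) + sqrt(-k^2*x^2 + 1)/k, Ne(k, 0)), (0, True))


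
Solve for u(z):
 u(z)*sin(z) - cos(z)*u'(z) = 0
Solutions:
 u(z) = C1/cos(z)


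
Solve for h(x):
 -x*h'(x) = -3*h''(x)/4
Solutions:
 h(x) = C1 + C2*erfi(sqrt(6)*x/3)


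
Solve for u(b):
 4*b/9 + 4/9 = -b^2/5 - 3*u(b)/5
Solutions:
 u(b) = -b^2/3 - 20*b/27 - 20/27


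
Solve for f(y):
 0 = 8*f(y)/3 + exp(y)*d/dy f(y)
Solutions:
 f(y) = C1*exp(8*exp(-y)/3)


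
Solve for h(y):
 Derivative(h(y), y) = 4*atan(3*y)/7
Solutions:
 h(y) = C1 + 4*y*atan(3*y)/7 - 2*log(9*y^2 + 1)/21


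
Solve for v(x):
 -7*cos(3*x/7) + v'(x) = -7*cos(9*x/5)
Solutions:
 v(x) = C1 + 49*sin(3*x/7)/3 - 35*sin(9*x/5)/9


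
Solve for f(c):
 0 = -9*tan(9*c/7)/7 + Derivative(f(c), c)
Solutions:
 f(c) = C1 - log(cos(9*c/7))


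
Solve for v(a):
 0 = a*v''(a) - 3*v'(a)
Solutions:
 v(a) = C1 + C2*a^4


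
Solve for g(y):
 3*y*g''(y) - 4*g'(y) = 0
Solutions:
 g(y) = C1 + C2*y^(7/3)


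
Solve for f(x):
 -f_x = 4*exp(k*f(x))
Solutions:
 f(x) = Piecewise((log(1/(C1*k + 4*k*x))/k, Ne(k, 0)), (nan, True))
 f(x) = Piecewise((C1 - 4*x, Eq(k, 0)), (nan, True))


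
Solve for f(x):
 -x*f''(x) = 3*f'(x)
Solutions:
 f(x) = C1 + C2/x^2


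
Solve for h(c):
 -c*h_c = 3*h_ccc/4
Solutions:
 h(c) = C1 + Integral(C2*airyai(-6^(2/3)*c/3) + C3*airybi(-6^(2/3)*c/3), c)


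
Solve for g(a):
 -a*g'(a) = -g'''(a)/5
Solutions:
 g(a) = C1 + Integral(C2*airyai(5^(1/3)*a) + C3*airybi(5^(1/3)*a), a)


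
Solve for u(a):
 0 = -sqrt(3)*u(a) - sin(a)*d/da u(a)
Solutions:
 u(a) = C1*(cos(a) + 1)^(sqrt(3)/2)/(cos(a) - 1)^(sqrt(3)/2)


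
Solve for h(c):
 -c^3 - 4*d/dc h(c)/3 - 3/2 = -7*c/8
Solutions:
 h(c) = C1 - 3*c^4/16 + 21*c^2/64 - 9*c/8


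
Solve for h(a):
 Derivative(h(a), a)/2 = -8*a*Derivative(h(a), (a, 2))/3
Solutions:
 h(a) = C1 + C2*a^(13/16)


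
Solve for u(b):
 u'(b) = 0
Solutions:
 u(b) = C1


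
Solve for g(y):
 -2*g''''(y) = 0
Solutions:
 g(y) = C1 + C2*y + C3*y^2 + C4*y^3


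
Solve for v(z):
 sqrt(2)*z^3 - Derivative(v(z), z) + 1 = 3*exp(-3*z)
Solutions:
 v(z) = C1 + sqrt(2)*z^4/4 + z + exp(-3*z)


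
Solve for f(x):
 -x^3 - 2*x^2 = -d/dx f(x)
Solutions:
 f(x) = C1 + x^4/4 + 2*x^3/3


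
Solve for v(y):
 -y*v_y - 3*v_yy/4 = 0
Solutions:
 v(y) = C1 + C2*erf(sqrt(6)*y/3)


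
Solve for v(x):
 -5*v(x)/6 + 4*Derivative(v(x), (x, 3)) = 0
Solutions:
 v(x) = C3*exp(3^(2/3)*5^(1/3)*x/6) + (C1*sin(3^(1/6)*5^(1/3)*x/4) + C2*cos(3^(1/6)*5^(1/3)*x/4))*exp(-3^(2/3)*5^(1/3)*x/12)


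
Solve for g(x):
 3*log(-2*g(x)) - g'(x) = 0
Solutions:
 -Integral(1/(log(-_y) + log(2)), (_y, g(x)))/3 = C1 - x


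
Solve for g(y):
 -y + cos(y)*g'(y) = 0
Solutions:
 g(y) = C1 + Integral(y/cos(y), y)


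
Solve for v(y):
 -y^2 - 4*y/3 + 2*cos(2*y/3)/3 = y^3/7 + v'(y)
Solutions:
 v(y) = C1 - y^4/28 - y^3/3 - 2*y^2/3 + sin(2*y/3)


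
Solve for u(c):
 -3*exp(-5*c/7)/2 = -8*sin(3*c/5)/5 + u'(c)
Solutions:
 u(c) = C1 - 8*cos(3*c/5)/3 + 21*exp(-5*c/7)/10


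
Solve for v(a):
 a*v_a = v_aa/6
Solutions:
 v(a) = C1 + C2*erfi(sqrt(3)*a)


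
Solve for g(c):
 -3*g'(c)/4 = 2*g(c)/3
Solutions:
 g(c) = C1*exp(-8*c/9)


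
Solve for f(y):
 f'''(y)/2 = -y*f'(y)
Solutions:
 f(y) = C1 + Integral(C2*airyai(-2^(1/3)*y) + C3*airybi(-2^(1/3)*y), y)


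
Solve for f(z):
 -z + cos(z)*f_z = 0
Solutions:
 f(z) = C1 + Integral(z/cos(z), z)


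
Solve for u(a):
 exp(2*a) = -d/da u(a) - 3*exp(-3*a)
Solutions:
 u(a) = C1 - exp(2*a)/2 + exp(-3*a)


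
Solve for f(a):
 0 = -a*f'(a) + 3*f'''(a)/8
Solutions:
 f(a) = C1 + Integral(C2*airyai(2*3^(2/3)*a/3) + C3*airybi(2*3^(2/3)*a/3), a)


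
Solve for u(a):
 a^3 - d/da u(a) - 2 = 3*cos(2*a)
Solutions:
 u(a) = C1 + a^4/4 - 2*a - 3*sin(2*a)/2


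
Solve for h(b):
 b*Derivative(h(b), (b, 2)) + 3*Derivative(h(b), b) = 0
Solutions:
 h(b) = C1 + C2/b^2


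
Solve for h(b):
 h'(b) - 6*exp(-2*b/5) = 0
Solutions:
 h(b) = C1 - 15*exp(-2*b/5)


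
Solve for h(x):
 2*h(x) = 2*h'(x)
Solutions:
 h(x) = C1*exp(x)


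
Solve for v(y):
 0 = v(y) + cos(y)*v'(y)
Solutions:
 v(y) = C1*sqrt(sin(y) - 1)/sqrt(sin(y) + 1)


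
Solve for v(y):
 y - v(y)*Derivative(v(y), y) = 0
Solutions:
 v(y) = -sqrt(C1 + y^2)
 v(y) = sqrt(C1 + y^2)


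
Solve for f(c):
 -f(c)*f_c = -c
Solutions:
 f(c) = -sqrt(C1 + c^2)
 f(c) = sqrt(C1 + c^2)


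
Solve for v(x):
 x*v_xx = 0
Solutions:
 v(x) = C1 + C2*x


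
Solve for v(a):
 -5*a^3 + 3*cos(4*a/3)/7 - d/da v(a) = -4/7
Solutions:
 v(a) = C1 - 5*a^4/4 + 4*a/7 + 9*sin(4*a/3)/28


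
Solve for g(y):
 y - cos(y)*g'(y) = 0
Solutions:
 g(y) = C1 + Integral(y/cos(y), y)


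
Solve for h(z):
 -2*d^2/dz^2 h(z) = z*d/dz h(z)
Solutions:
 h(z) = C1 + C2*erf(z/2)


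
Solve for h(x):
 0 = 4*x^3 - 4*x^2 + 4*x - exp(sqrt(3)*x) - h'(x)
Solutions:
 h(x) = C1 + x^4 - 4*x^3/3 + 2*x^2 - sqrt(3)*exp(sqrt(3)*x)/3


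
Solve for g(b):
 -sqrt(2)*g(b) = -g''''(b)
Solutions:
 g(b) = C1*exp(-2^(1/8)*b) + C2*exp(2^(1/8)*b) + C3*sin(2^(1/8)*b) + C4*cos(2^(1/8)*b)


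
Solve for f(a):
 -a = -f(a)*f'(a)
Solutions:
 f(a) = -sqrt(C1 + a^2)
 f(a) = sqrt(C1 + a^2)


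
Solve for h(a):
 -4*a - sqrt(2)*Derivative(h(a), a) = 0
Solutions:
 h(a) = C1 - sqrt(2)*a^2


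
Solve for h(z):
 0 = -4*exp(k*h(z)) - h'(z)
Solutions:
 h(z) = Piecewise((log(1/(C1*k + 4*k*z))/k, Ne(k, 0)), (nan, True))
 h(z) = Piecewise((C1 - 4*z, Eq(k, 0)), (nan, True))


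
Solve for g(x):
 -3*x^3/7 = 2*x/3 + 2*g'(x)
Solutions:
 g(x) = C1 - 3*x^4/56 - x^2/6


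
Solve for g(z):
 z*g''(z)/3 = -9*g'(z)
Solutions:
 g(z) = C1 + C2/z^26


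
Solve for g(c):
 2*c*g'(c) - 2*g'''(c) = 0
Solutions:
 g(c) = C1 + Integral(C2*airyai(c) + C3*airybi(c), c)


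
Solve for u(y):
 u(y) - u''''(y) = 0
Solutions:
 u(y) = C1*exp(-y) + C2*exp(y) + C3*sin(y) + C4*cos(y)


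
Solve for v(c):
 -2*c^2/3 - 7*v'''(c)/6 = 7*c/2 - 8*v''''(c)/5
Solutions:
 v(c) = C1 + C2*c + C3*c^2 + C4*exp(35*c/48) - c^5/105 - 373*c^4/1960 - 8952*c^3/8575


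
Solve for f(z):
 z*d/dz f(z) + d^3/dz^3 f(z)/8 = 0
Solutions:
 f(z) = C1 + Integral(C2*airyai(-2*z) + C3*airybi(-2*z), z)


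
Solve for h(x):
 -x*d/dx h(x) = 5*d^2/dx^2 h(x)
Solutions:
 h(x) = C1 + C2*erf(sqrt(10)*x/10)


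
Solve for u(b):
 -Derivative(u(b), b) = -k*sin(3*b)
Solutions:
 u(b) = C1 - k*cos(3*b)/3


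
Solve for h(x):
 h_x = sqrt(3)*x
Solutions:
 h(x) = C1 + sqrt(3)*x^2/2


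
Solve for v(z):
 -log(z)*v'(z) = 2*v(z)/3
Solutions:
 v(z) = C1*exp(-2*li(z)/3)


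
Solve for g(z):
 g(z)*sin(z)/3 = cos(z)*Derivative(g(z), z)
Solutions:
 g(z) = C1/cos(z)^(1/3)


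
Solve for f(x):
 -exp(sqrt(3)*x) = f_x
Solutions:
 f(x) = C1 - sqrt(3)*exp(sqrt(3)*x)/3


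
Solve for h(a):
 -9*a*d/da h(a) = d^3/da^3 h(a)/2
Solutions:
 h(a) = C1 + Integral(C2*airyai(-18^(1/3)*a) + C3*airybi(-18^(1/3)*a), a)


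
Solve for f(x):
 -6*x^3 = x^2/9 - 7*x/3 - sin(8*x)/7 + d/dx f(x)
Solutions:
 f(x) = C1 - 3*x^4/2 - x^3/27 + 7*x^2/6 - cos(8*x)/56


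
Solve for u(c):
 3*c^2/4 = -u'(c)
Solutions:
 u(c) = C1 - c^3/4


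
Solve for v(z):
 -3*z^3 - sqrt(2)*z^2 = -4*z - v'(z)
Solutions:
 v(z) = C1 + 3*z^4/4 + sqrt(2)*z^3/3 - 2*z^2


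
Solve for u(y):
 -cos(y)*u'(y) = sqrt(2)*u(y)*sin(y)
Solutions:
 u(y) = C1*cos(y)^(sqrt(2))


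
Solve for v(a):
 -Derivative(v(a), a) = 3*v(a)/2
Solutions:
 v(a) = C1*exp(-3*a/2)


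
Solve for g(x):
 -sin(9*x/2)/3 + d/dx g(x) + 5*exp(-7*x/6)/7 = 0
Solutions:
 g(x) = C1 - 2*cos(9*x/2)/27 + 30*exp(-7*x/6)/49


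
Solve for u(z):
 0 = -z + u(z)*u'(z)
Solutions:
 u(z) = -sqrt(C1 + z^2)
 u(z) = sqrt(C1 + z^2)


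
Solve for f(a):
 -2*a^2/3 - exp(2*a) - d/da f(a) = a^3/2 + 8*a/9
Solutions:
 f(a) = C1 - a^4/8 - 2*a^3/9 - 4*a^2/9 - exp(2*a)/2


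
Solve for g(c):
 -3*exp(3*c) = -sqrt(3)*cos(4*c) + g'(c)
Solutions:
 g(c) = C1 - exp(3*c) + sqrt(3)*sin(4*c)/4


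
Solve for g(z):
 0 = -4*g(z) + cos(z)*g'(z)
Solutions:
 g(z) = C1*(sin(z)^2 + 2*sin(z) + 1)/(sin(z)^2 - 2*sin(z) + 1)


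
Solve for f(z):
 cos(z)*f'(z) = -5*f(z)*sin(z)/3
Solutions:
 f(z) = C1*cos(z)^(5/3)


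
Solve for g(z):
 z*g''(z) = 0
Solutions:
 g(z) = C1 + C2*z


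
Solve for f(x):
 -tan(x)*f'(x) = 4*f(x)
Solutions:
 f(x) = C1/sin(x)^4


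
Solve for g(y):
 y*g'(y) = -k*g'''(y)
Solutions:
 g(y) = C1 + Integral(C2*airyai(y*(-1/k)^(1/3)) + C3*airybi(y*(-1/k)^(1/3)), y)


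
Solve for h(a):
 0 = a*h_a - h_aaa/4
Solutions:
 h(a) = C1 + Integral(C2*airyai(2^(2/3)*a) + C3*airybi(2^(2/3)*a), a)


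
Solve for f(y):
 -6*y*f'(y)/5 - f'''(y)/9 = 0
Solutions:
 f(y) = C1 + Integral(C2*airyai(-3*2^(1/3)*5^(2/3)*y/5) + C3*airybi(-3*2^(1/3)*5^(2/3)*y/5), y)


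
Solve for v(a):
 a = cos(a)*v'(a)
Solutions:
 v(a) = C1 + Integral(a/cos(a), a)


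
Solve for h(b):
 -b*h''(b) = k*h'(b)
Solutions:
 h(b) = C1 + b^(1 - re(k))*(C2*sin(log(b)*Abs(im(k))) + C3*cos(log(b)*im(k)))


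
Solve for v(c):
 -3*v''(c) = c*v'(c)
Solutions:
 v(c) = C1 + C2*erf(sqrt(6)*c/6)


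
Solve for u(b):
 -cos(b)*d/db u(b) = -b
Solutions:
 u(b) = C1 + Integral(b/cos(b), b)


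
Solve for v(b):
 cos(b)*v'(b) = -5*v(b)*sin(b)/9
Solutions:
 v(b) = C1*cos(b)^(5/9)


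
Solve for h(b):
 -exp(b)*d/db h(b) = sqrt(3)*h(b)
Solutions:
 h(b) = C1*exp(sqrt(3)*exp(-b))


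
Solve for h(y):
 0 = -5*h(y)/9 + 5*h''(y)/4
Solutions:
 h(y) = C1*exp(-2*y/3) + C2*exp(2*y/3)


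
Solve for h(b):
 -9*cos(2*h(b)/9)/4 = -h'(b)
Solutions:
 -9*b/4 - 9*log(sin(2*h(b)/9) - 1)/4 + 9*log(sin(2*h(b)/9) + 1)/4 = C1


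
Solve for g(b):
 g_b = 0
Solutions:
 g(b) = C1


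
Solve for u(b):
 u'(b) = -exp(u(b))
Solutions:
 u(b) = log(1/(C1 + b))


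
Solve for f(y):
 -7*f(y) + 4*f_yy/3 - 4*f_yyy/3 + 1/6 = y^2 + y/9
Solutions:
 f(y) = C1*exp(y*(4/(9*sqrt(3857) + 559)^(1/3) + 4 + (9*sqrt(3857) + 559)^(1/3))/12)*sin(sqrt(3)*y*(-(9*sqrt(3857) + 559)^(1/3) + 4/(9*sqrt(3857) + 559)^(1/3))/12) + C2*exp(y*(4/(9*sqrt(3857) + 559)^(1/3) + 4 + (9*sqrt(3857) + 559)^(1/3))/12)*cos(sqrt(3)*y*(-(9*sqrt(3857) + 559)^(1/3) + 4/(9*sqrt(3857) + 559)^(1/3))/12) + C3*exp(y*(-(9*sqrt(3857) + 559)^(1/3) - 4/(9*sqrt(3857) + 559)^(1/3) + 2)/6) - y^2/7 - y/63 - 3/98


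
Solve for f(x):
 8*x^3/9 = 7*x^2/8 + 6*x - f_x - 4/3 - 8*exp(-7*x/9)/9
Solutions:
 f(x) = C1 - 2*x^4/9 + 7*x^3/24 + 3*x^2 - 4*x/3 + 8*exp(-7*x/9)/7


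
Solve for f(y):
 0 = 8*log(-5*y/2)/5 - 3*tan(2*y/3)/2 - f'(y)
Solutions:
 f(y) = C1 + 8*y*log(-y)/5 - 8*y/5 - 8*y*log(2)/5 + 8*y*log(5)/5 + 9*log(cos(2*y/3))/4


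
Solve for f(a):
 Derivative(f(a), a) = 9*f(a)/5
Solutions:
 f(a) = C1*exp(9*a/5)


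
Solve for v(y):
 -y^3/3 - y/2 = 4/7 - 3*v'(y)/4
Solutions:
 v(y) = C1 + y^4/9 + y^2/3 + 16*y/21


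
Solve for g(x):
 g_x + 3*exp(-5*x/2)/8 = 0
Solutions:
 g(x) = C1 + 3*exp(-5*x/2)/20


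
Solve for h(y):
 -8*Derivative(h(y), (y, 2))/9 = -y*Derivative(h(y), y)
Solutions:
 h(y) = C1 + C2*erfi(3*y/4)


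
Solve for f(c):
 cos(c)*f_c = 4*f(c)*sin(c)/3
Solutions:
 f(c) = C1/cos(c)^(4/3)


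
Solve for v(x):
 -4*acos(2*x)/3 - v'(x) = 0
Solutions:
 v(x) = C1 - 4*x*acos(2*x)/3 + 2*sqrt(1 - 4*x^2)/3


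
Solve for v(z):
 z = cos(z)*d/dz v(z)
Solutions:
 v(z) = C1 + Integral(z/cos(z), z)


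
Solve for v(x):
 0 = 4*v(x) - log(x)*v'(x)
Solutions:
 v(x) = C1*exp(4*li(x))


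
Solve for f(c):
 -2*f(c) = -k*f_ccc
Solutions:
 f(c) = C1*exp(2^(1/3)*c*(1/k)^(1/3)) + C2*exp(2^(1/3)*c*(-1 + sqrt(3)*I)*(1/k)^(1/3)/2) + C3*exp(-2^(1/3)*c*(1 + sqrt(3)*I)*(1/k)^(1/3)/2)


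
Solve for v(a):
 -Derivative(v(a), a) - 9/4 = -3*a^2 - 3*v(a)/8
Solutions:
 v(a) = C1*exp(3*a/8) - 8*a^2 - 128*a/3 - 970/9


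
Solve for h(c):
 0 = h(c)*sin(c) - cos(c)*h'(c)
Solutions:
 h(c) = C1/cos(c)


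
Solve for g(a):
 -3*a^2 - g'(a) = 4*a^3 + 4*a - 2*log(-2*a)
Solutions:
 g(a) = C1 - a^4 - a^3 - 2*a^2 + 2*a*log(-a) + 2*a*(-1 + log(2))


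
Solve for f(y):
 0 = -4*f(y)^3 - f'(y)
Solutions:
 f(y) = -sqrt(2)*sqrt(-1/(C1 - 4*y))/2
 f(y) = sqrt(2)*sqrt(-1/(C1 - 4*y))/2


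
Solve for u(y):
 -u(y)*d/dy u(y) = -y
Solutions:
 u(y) = -sqrt(C1 + y^2)
 u(y) = sqrt(C1 + y^2)


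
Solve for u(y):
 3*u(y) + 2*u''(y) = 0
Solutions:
 u(y) = C1*sin(sqrt(6)*y/2) + C2*cos(sqrt(6)*y/2)


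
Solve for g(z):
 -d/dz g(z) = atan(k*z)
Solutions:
 g(z) = C1 - Piecewise((z*atan(k*z) - log(k^2*z^2 + 1)/(2*k), Ne(k, 0)), (0, True))


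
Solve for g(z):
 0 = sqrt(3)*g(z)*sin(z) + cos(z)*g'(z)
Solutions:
 g(z) = C1*cos(z)^(sqrt(3))


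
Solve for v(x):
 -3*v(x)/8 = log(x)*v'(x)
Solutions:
 v(x) = C1*exp(-3*li(x)/8)


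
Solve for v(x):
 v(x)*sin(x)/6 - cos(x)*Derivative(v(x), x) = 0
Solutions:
 v(x) = C1/cos(x)^(1/6)


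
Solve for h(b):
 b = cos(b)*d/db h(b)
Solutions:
 h(b) = C1 + Integral(b/cos(b), b)


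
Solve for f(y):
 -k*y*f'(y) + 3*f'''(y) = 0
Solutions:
 f(y) = C1 + Integral(C2*airyai(3^(2/3)*k^(1/3)*y/3) + C3*airybi(3^(2/3)*k^(1/3)*y/3), y)


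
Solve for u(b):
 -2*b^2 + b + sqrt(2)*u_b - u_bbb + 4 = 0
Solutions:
 u(b) = C1 + C2*exp(-2^(1/4)*b) + C3*exp(2^(1/4)*b) + sqrt(2)*b^3/3 - sqrt(2)*b^2/4 - 2*sqrt(2)*b + 2*b


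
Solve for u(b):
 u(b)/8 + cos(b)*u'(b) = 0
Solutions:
 u(b) = C1*(sin(b) - 1)^(1/16)/(sin(b) + 1)^(1/16)


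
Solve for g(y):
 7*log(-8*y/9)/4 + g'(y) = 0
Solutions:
 g(y) = C1 - 7*y*log(-y)/4 + 7*y*(-3*log(2) + 1 + 2*log(3))/4


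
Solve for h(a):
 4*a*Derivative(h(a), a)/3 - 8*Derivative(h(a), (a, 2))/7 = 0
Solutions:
 h(a) = C1 + C2*erfi(sqrt(21)*a/6)


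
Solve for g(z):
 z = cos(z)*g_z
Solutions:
 g(z) = C1 + Integral(z/cos(z), z)


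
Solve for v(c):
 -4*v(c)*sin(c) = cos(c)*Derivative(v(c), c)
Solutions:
 v(c) = C1*cos(c)^4


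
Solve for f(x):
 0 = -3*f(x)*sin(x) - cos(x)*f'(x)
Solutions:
 f(x) = C1*cos(x)^3


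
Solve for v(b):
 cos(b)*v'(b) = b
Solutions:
 v(b) = C1 + Integral(b/cos(b), b)


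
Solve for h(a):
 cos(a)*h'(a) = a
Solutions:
 h(a) = C1 + Integral(a/cos(a), a)


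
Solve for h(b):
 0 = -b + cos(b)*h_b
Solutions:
 h(b) = C1 + Integral(b/cos(b), b)


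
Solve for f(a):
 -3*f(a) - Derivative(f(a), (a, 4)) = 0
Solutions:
 f(a) = (C1*sin(sqrt(2)*3^(1/4)*a/2) + C2*cos(sqrt(2)*3^(1/4)*a/2))*exp(-sqrt(2)*3^(1/4)*a/2) + (C3*sin(sqrt(2)*3^(1/4)*a/2) + C4*cos(sqrt(2)*3^(1/4)*a/2))*exp(sqrt(2)*3^(1/4)*a/2)


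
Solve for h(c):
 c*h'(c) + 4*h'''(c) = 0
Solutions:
 h(c) = C1 + Integral(C2*airyai(-2^(1/3)*c/2) + C3*airybi(-2^(1/3)*c/2), c)


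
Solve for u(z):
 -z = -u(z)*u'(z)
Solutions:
 u(z) = -sqrt(C1 + z^2)
 u(z) = sqrt(C1 + z^2)


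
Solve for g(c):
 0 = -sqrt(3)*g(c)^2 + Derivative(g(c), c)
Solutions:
 g(c) = -1/(C1 + sqrt(3)*c)


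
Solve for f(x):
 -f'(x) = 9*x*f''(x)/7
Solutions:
 f(x) = C1 + C2*x^(2/9)


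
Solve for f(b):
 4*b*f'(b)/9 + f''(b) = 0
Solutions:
 f(b) = C1 + C2*erf(sqrt(2)*b/3)


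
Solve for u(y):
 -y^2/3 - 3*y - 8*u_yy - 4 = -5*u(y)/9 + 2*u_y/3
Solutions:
 u(y) = C1*exp(y*(-1 + sqrt(41))/24) + C2*exp(-y*(1 + sqrt(41))/24) + 3*y^2/5 + 171*y/25 + 4086/125


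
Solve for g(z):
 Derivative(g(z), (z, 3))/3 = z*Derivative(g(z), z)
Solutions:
 g(z) = C1 + Integral(C2*airyai(3^(1/3)*z) + C3*airybi(3^(1/3)*z), z)


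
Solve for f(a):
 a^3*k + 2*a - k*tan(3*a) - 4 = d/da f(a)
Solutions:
 f(a) = C1 + a^4*k/4 + a^2 - 4*a + k*log(cos(3*a))/3


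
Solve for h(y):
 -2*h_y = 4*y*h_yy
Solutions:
 h(y) = C1 + C2*sqrt(y)


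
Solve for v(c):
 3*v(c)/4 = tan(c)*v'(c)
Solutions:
 v(c) = C1*sin(c)^(3/4)


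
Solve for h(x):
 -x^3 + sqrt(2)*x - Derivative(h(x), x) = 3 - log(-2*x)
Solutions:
 h(x) = C1 - x^4/4 + sqrt(2)*x^2/2 + x*log(-x) + x*(-4 + log(2))


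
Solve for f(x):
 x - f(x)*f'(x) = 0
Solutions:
 f(x) = -sqrt(C1 + x^2)
 f(x) = sqrt(C1 + x^2)


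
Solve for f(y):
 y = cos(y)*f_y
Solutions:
 f(y) = C1 + Integral(y/cos(y), y)


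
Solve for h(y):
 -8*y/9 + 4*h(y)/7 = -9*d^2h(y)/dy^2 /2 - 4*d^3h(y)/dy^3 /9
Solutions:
 h(y) = C1*exp(y*(-378 + 1701*21^(1/3)/(16*sqrt(30874) + 15565)^(1/3) + 21^(2/3)*(16*sqrt(30874) + 15565)^(1/3))/112)*sin(3*3^(1/6)*7^(1/3)*y*(-7^(1/3)*(16*sqrt(30874) + 15565)^(1/3) + 567*3^(2/3)/(16*sqrt(30874) + 15565)^(1/3))/112) + C2*exp(y*(-378 + 1701*21^(1/3)/(16*sqrt(30874) + 15565)^(1/3) + 21^(2/3)*(16*sqrt(30874) + 15565)^(1/3))/112)*cos(3*3^(1/6)*7^(1/3)*y*(-7^(1/3)*(16*sqrt(30874) + 15565)^(1/3) + 567*3^(2/3)/(16*sqrt(30874) + 15565)^(1/3))/112) + C3*exp(-y*(1701*21^(1/3)/(16*sqrt(30874) + 15565)^(1/3) + 189 + 21^(2/3)*(16*sqrt(30874) + 15565)^(1/3))/56) + 14*y/9


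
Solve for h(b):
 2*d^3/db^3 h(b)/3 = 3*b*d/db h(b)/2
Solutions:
 h(b) = C1 + Integral(C2*airyai(2^(1/3)*3^(2/3)*b/2) + C3*airybi(2^(1/3)*3^(2/3)*b/2), b)


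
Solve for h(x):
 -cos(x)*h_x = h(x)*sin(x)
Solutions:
 h(x) = C1*cos(x)


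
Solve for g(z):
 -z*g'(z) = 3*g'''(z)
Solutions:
 g(z) = C1 + Integral(C2*airyai(-3^(2/3)*z/3) + C3*airybi(-3^(2/3)*z/3), z)


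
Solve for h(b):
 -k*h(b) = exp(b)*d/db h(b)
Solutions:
 h(b) = C1*exp(k*exp(-b))


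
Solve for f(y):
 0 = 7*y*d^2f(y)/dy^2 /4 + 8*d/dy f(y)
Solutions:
 f(y) = C1 + C2/y^(25/7)


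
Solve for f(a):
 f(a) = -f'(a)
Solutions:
 f(a) = C1*exp(-a)


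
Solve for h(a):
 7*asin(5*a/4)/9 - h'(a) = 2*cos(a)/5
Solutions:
 h(a) = C1 + 7*a*asin(5*a/4)/9 + 7*sqrt(16 - 25*a^2)/45 - 2*sin(a)/5


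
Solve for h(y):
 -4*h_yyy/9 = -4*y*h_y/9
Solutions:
 h(y) = C1 + Integral(C2*airyai(y) + C3*airybi(y), y)


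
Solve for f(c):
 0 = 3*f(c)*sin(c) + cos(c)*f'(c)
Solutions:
 f(c) = C1*cos(c)^3


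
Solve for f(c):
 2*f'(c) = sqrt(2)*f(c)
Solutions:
 f(c) = C1*exp(sqrt(2)*c/2)


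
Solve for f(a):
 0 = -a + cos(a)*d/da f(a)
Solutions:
 f(a) = C1 + Integral(a/cos(a), a)


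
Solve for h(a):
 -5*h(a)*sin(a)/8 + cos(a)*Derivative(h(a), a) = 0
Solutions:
 h(a) = C1/cos(a)^(5/8)


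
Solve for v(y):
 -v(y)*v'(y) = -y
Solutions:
 v(y) = -sqrt(C1 + y^2)
 v(y) = sqrt(C1 + y^2)


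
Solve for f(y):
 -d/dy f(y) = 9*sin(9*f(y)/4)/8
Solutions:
 9*y/8 + 2*log(cos(9*f(y)/4) - 1)/9 - 2*log(cos(9*f(y)/4) + 1)/9 = C1


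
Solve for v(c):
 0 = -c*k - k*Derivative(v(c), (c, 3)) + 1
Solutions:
 v(c) = C1 + C2*c + C3*c^2 - c^4/24 + c^3/(6*k)


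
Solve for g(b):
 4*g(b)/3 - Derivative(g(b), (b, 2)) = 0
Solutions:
 g(b) = C1*exp(-2*sqrt(3)*b/3) + C2*exp(2*sqrt(3)*b/3)


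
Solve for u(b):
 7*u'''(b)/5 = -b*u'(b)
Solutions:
 u(b) = C1 + Integral(C2*airyai(-5^(1/3)*7^(2/3)*b/7) + C3*airybi(-5^(1/3)*7^(2/3)*b/7), b)


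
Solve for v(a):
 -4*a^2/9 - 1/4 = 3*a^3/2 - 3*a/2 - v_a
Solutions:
 v(a) = C1 + 3*a^4/8 + 4*a^3/27 - 3*a^2/4 + a/4


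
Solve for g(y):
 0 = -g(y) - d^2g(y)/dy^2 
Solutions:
 g(y) = C1*sin(y) + C2*cos(y)


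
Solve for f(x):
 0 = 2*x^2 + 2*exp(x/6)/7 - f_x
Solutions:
 f(x) = C1 + 2*x^3/3 + 12*exp(x/6)/7


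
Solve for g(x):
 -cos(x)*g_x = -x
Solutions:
 g(x) = C1 + Integral(x/cos(x), x)


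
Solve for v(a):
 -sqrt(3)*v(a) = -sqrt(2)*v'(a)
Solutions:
 v(a) = C1*exp(sqrt(6)*a/2)


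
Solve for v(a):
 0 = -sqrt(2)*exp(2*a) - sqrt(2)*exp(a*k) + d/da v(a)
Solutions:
 v(a) = C1 + sqrt(2)*exp(2*a)/2 + sqrt(2)*exp(a*k)/k


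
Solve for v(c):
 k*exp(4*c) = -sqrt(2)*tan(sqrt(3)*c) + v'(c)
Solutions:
 v(c) = C1 + k*exp(4*c)/4 - sqrt(6)*log(cos(sqrt(3)*c))/3


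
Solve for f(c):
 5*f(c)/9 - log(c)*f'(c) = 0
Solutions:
 f(c) = C1*exp(5*li(c)/9)


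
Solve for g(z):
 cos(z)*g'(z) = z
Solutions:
 g(z) = C1 + Integral(z/cos(z), z)


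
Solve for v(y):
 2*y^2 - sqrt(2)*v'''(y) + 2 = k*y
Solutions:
 v(y) = C1 + C2*y + C3*y^2 - sqrt(2)*k*y^4/48 + sqrt(2)*y^5/60 + sqrt(2)*y^3/6


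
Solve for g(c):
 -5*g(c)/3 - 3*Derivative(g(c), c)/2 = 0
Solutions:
 g(c) = C1*exp(-10*c/9)


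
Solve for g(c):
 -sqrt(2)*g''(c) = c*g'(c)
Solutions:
 g(c) = C1 + C2*erf(2^(1/4)*c/2)


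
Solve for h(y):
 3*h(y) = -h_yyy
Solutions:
 h(y) = C3*exp(-3^(1/3)*y) + (C1*sin(3^(5/6)*y/2) + C2*cos(3^(5/6)*y/2))*exp(3^(1/3)*y/2)


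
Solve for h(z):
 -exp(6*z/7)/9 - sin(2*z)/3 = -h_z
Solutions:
 h(z) = C1 + 7*exp(6*z/7)/54 - cos(2*z)/6


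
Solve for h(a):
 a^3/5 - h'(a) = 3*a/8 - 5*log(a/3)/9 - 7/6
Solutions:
 h(a) = C1 + a^4/20 - 3*a^2/16 + 5*a*log(a)/9 - 5*a*log(3)/9 + 11*a/18


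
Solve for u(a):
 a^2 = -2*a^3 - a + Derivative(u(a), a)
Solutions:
 u(a) = C1 + a^4/2 + a^3/3 + a^2/2


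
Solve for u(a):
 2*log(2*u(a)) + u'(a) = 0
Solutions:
 Integral(1/(log(_y) + log(2)), (_y, u(a)))/2 = C1 - a


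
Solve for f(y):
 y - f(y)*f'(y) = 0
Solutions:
 f(y) = -sqrt(C1 + y^2)
 f(y) = sqrt(C1 + y^2)


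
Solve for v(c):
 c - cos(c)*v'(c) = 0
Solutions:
 v(c) = C1 + Integral(c/cos(c), c)


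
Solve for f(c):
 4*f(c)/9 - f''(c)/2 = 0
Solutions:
 f(c) = C1*exp(-2*sqrt(2)*c/3) + C2*exp(2*sqrt(2)*c/3)


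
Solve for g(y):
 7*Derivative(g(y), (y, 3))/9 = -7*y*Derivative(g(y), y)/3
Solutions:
 g(y) = C1 + Integral(C2*airyai(-3^(1/3)*y) + C3*airybi(-3^(1/3)*y), y)


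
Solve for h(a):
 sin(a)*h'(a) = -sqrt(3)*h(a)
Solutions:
 h(a) = C1*(cos(a) + 1)^(sqrt(3)/2)/(cos(a) - 1)^(sqrt(3)/2)


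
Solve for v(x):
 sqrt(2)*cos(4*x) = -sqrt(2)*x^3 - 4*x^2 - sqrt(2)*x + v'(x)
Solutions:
 v(x) = C1 + sqrt(2)*x^4/4 + 4*x^3/3 + sqrt(2)*x^2/2 + sqrt(2)*sin(4*x)/4


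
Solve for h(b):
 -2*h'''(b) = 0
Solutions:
 h(b) = C1 + C2*b + C3*b^2


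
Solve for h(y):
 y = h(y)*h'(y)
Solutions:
 h(y) = -sqrt(C1 + y^2)
 h(y) = sqrt(C1 + y^2)


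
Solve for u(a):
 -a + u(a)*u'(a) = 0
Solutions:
 u(a) = -sqrt(C1 + a^2)
 u(a) = sqrt(C1 + a^2)


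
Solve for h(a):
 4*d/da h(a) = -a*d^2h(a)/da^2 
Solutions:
 h(a) = C1 + C2/a^3


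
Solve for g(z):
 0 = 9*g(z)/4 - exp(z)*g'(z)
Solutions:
 g(z) = C1*exp(-9*exp(-z)/4)
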